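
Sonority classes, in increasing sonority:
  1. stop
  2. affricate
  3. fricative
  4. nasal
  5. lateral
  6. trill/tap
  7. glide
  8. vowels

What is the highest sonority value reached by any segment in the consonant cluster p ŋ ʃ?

/p/: stop = 1.
/ŋ/: nasal = 4.
/ʃ/: fricative = 3.
The maximum is 4.

4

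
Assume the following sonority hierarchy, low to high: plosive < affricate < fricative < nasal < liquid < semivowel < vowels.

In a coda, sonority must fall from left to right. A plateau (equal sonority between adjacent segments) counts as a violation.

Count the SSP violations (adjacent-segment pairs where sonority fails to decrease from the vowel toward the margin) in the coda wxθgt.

/w/ is a semivowel (sonority 6).
/x/ is a fricative (sonority 3).
/θ/ is a fricative (sonority 3).
/g/ is a plosive (sonority 1).
/t/ is a plosive (sonority 1).
/w/→/x/: 6→3 (falls) — ok.
/x/→/θ/: 3→3 (plateau) — violation.
/θ/→/g/: 3→1 (falls) — ok.
/g/→/t/: 1→1 (plateau) — violation.

2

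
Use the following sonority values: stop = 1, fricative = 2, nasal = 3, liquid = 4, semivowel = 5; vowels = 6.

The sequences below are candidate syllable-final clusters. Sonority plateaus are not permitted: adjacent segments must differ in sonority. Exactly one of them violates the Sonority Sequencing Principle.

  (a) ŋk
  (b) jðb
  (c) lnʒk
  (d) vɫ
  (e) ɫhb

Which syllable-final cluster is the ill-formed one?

(a) ŋk: profile 3-1 — obeys.
(b) jðb: profile 5-2-1 — obeys.
(c) lnʒk: profile 4-3-2-1 — obeys.
(d) vɫ: profile 2-4 — violates.
(e) ɫhb: profile 4-2-1 — obeys.

d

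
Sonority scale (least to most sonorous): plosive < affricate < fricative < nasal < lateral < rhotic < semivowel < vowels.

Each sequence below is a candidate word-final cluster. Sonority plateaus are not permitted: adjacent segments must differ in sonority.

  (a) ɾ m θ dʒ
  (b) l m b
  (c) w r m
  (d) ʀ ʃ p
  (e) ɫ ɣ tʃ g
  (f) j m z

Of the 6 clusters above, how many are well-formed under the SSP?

6

(a) 6-4-3-2 → obeys
(b) 5-4-1 → obeys
(c) 7-6-4 → obeys
(d) 6-3-1 → obeys
(e) 5-3-2-1 → obeys
(f) 7-4-3 → obeys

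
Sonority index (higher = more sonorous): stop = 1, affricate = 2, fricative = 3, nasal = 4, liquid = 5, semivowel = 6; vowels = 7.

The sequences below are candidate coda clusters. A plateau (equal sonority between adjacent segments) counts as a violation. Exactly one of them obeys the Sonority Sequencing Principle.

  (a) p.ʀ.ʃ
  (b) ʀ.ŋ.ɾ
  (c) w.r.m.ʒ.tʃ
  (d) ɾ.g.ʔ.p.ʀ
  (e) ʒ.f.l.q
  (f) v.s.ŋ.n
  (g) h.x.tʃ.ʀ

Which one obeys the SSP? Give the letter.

(a) sonority 1-5-3: ill-formed.
(b) sonority 5-4-5: ill-formed.
(c) sonority 6-5-4-3-2: well-formed.
(d) sonority 5-1-1-1-5: ill-formed.
(e) sonority 3-3-5-1: ill-formed.
(f) sonority 3-3-4-4: ill-formed.
(g) sonority 3-3-2-5: ill-formed.

c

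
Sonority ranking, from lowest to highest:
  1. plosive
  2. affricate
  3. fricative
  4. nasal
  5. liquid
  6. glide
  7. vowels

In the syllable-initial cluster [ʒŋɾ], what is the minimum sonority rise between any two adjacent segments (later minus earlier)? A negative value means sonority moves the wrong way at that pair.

/ʒ/ — fricative, sonority 3.
/ŋ/ — nasal, sonority 4.
/ɾ/ — liquid, sonority 5.
/ʒ/→/ŋ/: change +1.
/ŋ/→/ɾ/: change +1.
Minimum = 1.

1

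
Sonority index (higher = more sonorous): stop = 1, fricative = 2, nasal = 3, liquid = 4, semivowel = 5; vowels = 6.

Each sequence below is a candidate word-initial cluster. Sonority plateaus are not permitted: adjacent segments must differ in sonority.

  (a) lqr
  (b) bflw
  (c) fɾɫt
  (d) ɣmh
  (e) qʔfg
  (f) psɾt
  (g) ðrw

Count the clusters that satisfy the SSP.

(a) sonority 4-1-4: ill-formed.
(b) sonority 1-2-4-5: well-formed.
(c) sonority 2-4-4-1: ill-formed.
(d) sonority 2-3-2: ill-formed.
(e) sonority 1-1-2-1: ill-formed.
(f) sonority 1-2-4-1: ill-formed.
(g) sonority 2-4-5: well-formed.

2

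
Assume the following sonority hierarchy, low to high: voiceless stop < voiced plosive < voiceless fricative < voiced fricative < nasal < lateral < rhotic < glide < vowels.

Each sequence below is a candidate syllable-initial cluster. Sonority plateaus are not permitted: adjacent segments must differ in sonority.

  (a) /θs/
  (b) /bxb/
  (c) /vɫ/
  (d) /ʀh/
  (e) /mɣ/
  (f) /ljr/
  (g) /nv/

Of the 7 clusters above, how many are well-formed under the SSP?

(a) sonority 3-3: ill-formed.
(b) sonority 2-3-2: ill-formed.
(c) sonority 4-6: well-formed.
(d) sonority 7-3: ill-formed.
(e) sonority 5-4: ill-formed.
(f) sonority 6-8-7: ill-formed.
(g) sonority 5-4: ill-formed.

1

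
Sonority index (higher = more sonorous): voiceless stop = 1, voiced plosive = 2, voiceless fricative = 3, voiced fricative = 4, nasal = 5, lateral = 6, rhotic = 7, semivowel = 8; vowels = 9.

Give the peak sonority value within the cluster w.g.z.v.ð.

8

/w/ is a semivowel (sonority 8).
/g/ is a voiced plosive (sonority 2).
/z/ is a voiced fricative (sonority 4).
/v/ is a voiced fricative (sonority 4).
/ð/ is a voiced fricative (sonority 4).
The maximum is 8.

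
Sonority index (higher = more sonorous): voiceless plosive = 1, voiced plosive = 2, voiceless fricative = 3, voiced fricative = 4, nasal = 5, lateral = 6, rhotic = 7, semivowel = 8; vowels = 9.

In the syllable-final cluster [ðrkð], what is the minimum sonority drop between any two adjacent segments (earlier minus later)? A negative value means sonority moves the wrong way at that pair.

-3

/ð/: voiced fricative = 4.
/r/: rhotic = 7.
/k/: voiceless plosive = 1.
/ð/: voiced fricative = 4.
/ð/→/r/: change -3.
/r/→/k/: change +6.
/k/→/ð/: change -3.
Minimum = -3.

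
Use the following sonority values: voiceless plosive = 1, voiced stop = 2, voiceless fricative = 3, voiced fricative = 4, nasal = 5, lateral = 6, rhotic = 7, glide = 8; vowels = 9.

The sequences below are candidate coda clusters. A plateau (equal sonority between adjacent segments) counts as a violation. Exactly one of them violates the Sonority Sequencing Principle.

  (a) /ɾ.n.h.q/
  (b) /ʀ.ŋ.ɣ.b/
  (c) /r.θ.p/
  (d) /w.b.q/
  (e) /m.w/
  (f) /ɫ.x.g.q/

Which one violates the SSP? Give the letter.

e

(a) /ɾ.n.h.q/: profile 7-5-3-1 — obeys.
(b) /ʀ.ŋ.ɣ.b/: profile 7-5-4-2 — obeys.
(c) /r.θ.p/: profile 7-3-1 — obeys.
(d) /w.b.q/: profile 8-2-1 — obeys.
(e) /m.w/: profile 5-8 — violates.
(f) /ɫ.x.g.q/: profile 6-3-2-1 — obeys.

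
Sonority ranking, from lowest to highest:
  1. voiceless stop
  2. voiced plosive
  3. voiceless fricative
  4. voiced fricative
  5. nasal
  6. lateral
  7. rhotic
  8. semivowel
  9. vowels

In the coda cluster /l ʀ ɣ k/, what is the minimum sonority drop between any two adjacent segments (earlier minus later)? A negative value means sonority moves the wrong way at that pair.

-1

/l/: lateral = 6.
/ʀ/: rhotic = 7.
/ɣ/: voiced fricative = 4.
/k/: voiceless stop = 1.
/l/→/ʀ/: change -1.
/ʀ/→/ɣ/: change +3.
/ɣ/→/k/: change +3.
Minimum = -1.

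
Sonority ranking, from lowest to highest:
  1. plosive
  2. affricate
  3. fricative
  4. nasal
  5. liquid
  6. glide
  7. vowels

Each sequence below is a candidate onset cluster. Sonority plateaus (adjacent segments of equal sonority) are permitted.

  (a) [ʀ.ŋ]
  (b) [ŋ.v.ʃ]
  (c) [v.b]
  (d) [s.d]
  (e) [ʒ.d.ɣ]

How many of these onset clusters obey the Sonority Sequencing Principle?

0

(a) [ʀ.ŋ]: profile 5-4 — violates.
(b) [ŋ.v.ʃ]: profile 4-3-3 — violates.
(c) [v.b]: profile 3-1 — violates.
(d) [s.d]: profile 3-1 — violates.
(e) [ʒ.d.ɣ]: profile 3-1-3 — violates.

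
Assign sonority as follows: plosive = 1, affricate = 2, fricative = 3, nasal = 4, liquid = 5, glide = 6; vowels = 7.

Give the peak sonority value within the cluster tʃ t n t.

4

/tʃ/: affricate = 2.
/t/: plosive = 1.
/n/: nasal = 4.
/t/: plosive = 1.
The maximum is 4.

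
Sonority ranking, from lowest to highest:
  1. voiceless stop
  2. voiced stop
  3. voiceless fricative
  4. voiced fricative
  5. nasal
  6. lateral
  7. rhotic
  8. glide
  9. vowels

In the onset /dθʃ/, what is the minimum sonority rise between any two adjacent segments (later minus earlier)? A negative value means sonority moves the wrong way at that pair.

/d/ — voiced stop, sonority 2.
/θ/ — voiceless fricative, sonority 3.
/ʃ/ — voiceless fricative, sonority 3.
/d/→/θ/: change +1.
/θ/→/ʃ/: change +0.
Minimum = 0.

0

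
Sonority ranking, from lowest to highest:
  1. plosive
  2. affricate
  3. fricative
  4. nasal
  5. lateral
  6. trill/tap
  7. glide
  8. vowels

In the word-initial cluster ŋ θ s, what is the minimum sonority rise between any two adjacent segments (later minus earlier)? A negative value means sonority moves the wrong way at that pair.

-1

/ŋ/ — nasal, sonority 4.
/θ/ — fricative, sonority 3.
/s/ — fricative, sonority 3.
/ŋ/→/θ/: change -1.
/θ/→/s/: change +0.
Minimum = -1.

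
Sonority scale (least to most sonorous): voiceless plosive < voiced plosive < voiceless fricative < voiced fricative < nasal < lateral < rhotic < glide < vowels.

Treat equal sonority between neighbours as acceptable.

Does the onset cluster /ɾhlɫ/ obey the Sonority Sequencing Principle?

no

/ɾ/ is a rhotic (sonority 7).
/h/ is a voiceless fricative (sonority 3).
/l/ is a lateral (sonority 6).
/ɫ/ is a lateral (sonority 6).
The profile is 7-3-6-6. Between /ɾ/ (7) and /h/ (3) sonority does not rise, so the cluster violates the SSP.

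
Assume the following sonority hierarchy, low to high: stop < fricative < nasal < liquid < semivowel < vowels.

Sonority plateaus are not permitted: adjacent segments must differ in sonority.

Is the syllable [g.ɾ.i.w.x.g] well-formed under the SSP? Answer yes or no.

yes

Onset: /g/ is a stop (sonority 1), /ɾ/ is a liquid (sonority 4); then the nucleus /i/ (sonority 6).
Onset profile 1-4-6 — rises to the nucleus.
Coda: /w/ is a semivowel (sonority 5), /x/ is a fricative (sonority 2), /g/ is a stop (sonority 1).
Coda profile 6-5-2-1 — falls from the nucleus.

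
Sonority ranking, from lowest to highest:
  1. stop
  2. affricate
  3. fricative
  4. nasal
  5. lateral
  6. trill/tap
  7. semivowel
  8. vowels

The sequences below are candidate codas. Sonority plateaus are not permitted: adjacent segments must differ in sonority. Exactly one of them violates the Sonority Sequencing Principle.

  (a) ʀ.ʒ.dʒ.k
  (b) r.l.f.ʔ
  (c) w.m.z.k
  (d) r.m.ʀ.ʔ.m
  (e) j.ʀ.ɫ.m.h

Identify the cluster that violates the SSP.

(a) 6-3-2-1 → obeys
(b) 6-5-3-1 → obeys
(c) 7-4-3-1 → obeys
(d) 6-4-6-1-4 → violates
(e) 7-6-5-4-3 → obeys

d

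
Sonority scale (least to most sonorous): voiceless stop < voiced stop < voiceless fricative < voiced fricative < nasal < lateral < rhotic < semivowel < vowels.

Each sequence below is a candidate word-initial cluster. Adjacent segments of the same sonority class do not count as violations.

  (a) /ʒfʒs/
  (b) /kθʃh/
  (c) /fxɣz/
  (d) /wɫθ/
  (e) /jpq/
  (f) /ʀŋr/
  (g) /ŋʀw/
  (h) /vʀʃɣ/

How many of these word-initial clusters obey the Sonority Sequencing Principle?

3

(a) sonority 4-3-4-3: ill-formed.
(b) sonority 1-3-3-3: well-formed.
(c) sonority 3-3-4-4: well-formed.
(d) sonority 8-6-3: ill-formed.
(e) sonority 8-1-1: ill-formed.
(f) sonority 7-5-7: ill-formed.
(g) sonority 5-7-8: well-formed.
(h) sonority 4-7-3-4: ill-formed.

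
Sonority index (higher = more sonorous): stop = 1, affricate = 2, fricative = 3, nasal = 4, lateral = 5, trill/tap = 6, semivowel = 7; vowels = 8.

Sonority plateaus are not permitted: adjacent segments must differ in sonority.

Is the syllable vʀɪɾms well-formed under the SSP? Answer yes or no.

yes

Onset: /v/ is a fricative (sonority 3), /ʀ/ is a trill/tap (sonority 6); then the nucleus /ɪ/ (sonority 8).
Onset profile 3-6-8 — rises to the nucleus.
Coda: /ɾ/ is a trill/tap (sonority 6), /m/ is a nasal (sonority 4), /s/ is a fricative (sonority 3).
Coda profile 8-6-4-3 — falls from the nucleus.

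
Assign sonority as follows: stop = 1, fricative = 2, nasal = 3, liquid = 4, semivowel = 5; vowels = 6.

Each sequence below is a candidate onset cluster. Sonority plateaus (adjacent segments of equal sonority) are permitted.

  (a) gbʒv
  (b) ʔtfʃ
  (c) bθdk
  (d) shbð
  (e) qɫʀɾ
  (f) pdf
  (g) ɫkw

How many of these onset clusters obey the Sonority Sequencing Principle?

4

(a) 1-1-2-2 → obeys
(b) 1-1-2-2 → obeys
(c) 1-2-1-1 → violates
(d) 2-2-1-2 → violates
(e) 1-4-4-4 → obeys
(f) 1-1-2 → obeys
(g) 4-1-5 → violates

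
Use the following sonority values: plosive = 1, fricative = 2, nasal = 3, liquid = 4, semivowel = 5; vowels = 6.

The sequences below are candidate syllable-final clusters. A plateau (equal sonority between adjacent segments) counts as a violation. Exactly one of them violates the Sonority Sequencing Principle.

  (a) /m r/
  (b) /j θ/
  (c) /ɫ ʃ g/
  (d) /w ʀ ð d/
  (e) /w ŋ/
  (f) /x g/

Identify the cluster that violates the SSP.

a

(a) 3-4 → violates
(b) 5-2 → obeys
(c) 4-2-1 → obeys
(d) 5-4-2-1 → obeys
(e) 5-3 → obeys
(f) 2-1 → obeys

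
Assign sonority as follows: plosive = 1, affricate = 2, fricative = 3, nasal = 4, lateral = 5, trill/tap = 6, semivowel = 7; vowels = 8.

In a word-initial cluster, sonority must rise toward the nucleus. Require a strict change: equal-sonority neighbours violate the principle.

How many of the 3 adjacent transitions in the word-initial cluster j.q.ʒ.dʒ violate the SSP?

/j/ — semivowel, sonority 7.
/q/ — plosive, sonority 1.
/ʒ/ — fricative, sonority 3.
/dʒ/ — affricate, sonority 2.
/j/→/q/: 7→1 (does not rise) — violation.
/q/→/ʒ/: 1→3 (rises) — ok.
/ʒ/→/dʒ/: 3→2 (does not rise) — violation.

2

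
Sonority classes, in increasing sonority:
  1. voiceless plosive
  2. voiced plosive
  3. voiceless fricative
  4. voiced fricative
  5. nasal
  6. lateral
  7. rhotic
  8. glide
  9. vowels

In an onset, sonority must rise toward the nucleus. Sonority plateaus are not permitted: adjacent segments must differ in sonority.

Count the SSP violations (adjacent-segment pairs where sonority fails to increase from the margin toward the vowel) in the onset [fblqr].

/f/ is a voiceless fricative (sonority 3).
/b/ is a voiced plosive (sonority 2).
/l/ is a lateral (sonority 6).
/q/ is a voiceless plosive (sonority 1).
/r/ is a rhotic (sonority 7).
/f/→/b/: 3→2 (does not rise) — violation.
/b/→/l/: 2→6 (rises) — ok.
/l/→/q/: 6→1 (does not rise) — violation.
/q/→/r/: 1→7 (rises) — ok.

2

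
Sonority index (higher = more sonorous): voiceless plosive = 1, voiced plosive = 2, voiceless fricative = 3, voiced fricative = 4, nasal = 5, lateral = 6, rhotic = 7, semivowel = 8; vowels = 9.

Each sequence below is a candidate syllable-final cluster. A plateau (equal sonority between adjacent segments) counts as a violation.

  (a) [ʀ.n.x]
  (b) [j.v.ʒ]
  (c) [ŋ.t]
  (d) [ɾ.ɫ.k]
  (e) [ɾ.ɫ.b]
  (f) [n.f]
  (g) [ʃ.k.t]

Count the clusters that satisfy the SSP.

5

(a) [ʀ.n.x]: profile 7-5-3 — obeys.
(b) [j.v.ʒ]: profile 8-4-4 — violates.
(c) [ŋ.t]: profile 5-1 — obeys.
(d) [ɾ.ɫ.k]: profile 7-6-1 — obeys.
(e) [ɾ.ɫ.b]: profile 7-6-2 — obeys.
(f) [n.f]: profile 5-3 — obeys.
(g) [ʃ.k.t]: profile 3-1-1 — violates.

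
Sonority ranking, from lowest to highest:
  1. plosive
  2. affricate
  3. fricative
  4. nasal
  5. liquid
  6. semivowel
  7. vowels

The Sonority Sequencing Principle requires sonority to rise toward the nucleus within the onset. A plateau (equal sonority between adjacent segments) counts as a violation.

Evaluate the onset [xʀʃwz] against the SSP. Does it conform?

/x/ is a fricative (sonority 3).
/ʀ/ is a liquid (sonority 5).
/ʃ/ is a fricative (sonority 3).
/w/ is a semivowel (sonority 6).
/z/ is a fricative (sonority 3).
The profile is 3-5-3-6-3. Between /ʀ/ (5) and /ʃ/ (3) sonority does not rise, so the cluster violates the SSP.

no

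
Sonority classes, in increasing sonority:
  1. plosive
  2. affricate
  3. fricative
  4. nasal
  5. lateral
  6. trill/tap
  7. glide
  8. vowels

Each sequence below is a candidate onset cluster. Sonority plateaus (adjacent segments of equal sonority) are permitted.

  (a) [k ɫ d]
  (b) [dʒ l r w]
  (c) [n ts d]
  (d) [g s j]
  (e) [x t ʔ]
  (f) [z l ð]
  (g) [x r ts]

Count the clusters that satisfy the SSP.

2

(a) 1-5-1 → violates
(b) 2-5-6-7 → obeys
(c) 4-2-1 → violates
(d) 1-3-7 → obeys
(e) 3-1-1 → violates
(f) 3-5-3 → violates
(g) 3-6-2 → violates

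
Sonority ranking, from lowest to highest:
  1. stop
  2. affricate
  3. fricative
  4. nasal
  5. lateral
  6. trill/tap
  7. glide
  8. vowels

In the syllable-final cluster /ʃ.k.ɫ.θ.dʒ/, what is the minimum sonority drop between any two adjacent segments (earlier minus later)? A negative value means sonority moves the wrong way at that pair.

/ʃ/ — fricative, sonority 3.
/k/ — stop, sonority 1.
/ɫ/ — lateral, sonority 5.
/θ/ — fricative, sonority 3.
/dʒ/ — affricate, sonority 2.
/ʃ/→/k/: change +2.
/k/→/ɫ/: change -4.
/ɫ/→/θ/: change +2.
/θ/→/dʒ/: change +1.
Minimum = -4.

-4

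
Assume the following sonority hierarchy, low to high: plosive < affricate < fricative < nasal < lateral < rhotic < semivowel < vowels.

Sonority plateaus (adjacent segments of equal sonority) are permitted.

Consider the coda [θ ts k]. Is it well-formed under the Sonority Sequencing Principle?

yes

/θ/ is a fricative (sonority 3).
/ts/ is an affricate (sonority 2).
/k/ is a plosive (sonority 1).
The profile 3-2-1 strictly falls, so the coda satisfies the SSP.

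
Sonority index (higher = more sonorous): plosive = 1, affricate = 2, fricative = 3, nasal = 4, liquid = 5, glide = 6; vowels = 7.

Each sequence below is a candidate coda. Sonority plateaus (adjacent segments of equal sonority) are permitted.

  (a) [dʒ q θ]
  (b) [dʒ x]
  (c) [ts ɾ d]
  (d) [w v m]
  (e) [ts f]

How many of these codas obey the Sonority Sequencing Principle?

(a) sonority 2-1-3: ill-formed.
(b) sonority 2-3: ill-formed.
(c) sonority 2-5-1: ill-formed.
(d) sonority 6-3-4: ill-formed.
(e) sonority 2-3: ill-formed.

0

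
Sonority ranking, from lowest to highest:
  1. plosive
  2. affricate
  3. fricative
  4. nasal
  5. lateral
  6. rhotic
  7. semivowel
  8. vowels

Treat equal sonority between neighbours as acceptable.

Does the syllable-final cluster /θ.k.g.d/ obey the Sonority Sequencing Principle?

/θ/ — fricative, sonority 3.
/k/ — plosive, sonority 1.
/g/ — plosive, sonority 1.
/d/ — plosive, sonority 1.
The profile 3-1-1-1 is non-increasing (plateaus allowed), so the syllable-final cluster satisfies the SSP.

yes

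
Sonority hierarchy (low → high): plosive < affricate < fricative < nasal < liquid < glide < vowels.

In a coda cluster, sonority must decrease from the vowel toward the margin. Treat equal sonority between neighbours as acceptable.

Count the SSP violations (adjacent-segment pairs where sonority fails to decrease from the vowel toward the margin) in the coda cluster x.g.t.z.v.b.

/x/ — fricative, sonority 3.
/g/ — plosive, sonority 1.
/t/ — plosive, sonority 1.
/z/ — fricative, sonority 3.
/v/ — fricative, sonority 3.
/b/ — plosive, sonority 1.
/x/→/g/: 3→1 (falls) — ok.
/g/→/t/: 1→1 (plateau, allowed) — ok.
/t/→/z/: 1→3 (does not fall) — violation.
/z/→/v/: 3→3 (plateau, allowed) — ok.
/v/→/b/: 3→1 (falls) — ok.

1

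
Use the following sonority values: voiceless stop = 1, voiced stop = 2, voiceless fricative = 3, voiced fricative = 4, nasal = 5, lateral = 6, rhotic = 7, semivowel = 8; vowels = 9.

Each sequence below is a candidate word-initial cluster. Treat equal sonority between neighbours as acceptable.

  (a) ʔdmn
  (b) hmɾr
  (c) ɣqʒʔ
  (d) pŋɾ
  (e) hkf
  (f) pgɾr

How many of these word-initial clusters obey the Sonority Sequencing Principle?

4

(a) ʔdmn: profile 1-2-5-5 — obeys.
(b) hmɾr: profile 3-5-7-7 — obeys.
(c) ɣqʒʔ: profile 4-1-4-1 — violates.
(d) pŋɾ: profile 1-5-7 — obeys.
(e) hkf: profile 3-1-3 — violates.
(f) pgɾr: profile 1-2-7-7 — obeys.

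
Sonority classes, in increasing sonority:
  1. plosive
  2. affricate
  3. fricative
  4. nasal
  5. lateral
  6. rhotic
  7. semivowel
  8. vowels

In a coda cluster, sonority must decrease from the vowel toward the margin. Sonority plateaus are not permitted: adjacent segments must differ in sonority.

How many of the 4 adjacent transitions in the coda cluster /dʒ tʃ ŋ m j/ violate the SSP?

/dʒ/ is an affricate (sonority 2).
/tʃ/ is an affricate (sonority 2).
/ŋ/ is a nasal (sonority 4).
/m/ is a nasal (sonority 4).
/j/ is a semivowel (sonority 7).
/dʒ/→/tʃ/: 2→2 (plateau) — violation.
/tʃ/→/ŋ/: 2→4 (does not fall) — violation.
/ŋ/→/m/: 4→4 (plateau) — violation.
/m/→/j/: 4→7 (does not fall) — violation.

4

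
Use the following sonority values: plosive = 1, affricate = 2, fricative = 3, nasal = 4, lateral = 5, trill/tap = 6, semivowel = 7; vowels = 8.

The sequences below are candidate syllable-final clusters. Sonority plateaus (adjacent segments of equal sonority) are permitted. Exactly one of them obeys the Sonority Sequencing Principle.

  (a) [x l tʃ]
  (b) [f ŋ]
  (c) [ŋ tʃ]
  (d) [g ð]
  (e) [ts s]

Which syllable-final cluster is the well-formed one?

c

(a) sonority 3-5-2: ill-formed.
(b) sonority 3-4: ill-formed.
(c) sonority 4-2: well-formed.
(d) sonority 1-3: ill-formed.
(e) sonority 2-3: ill-formed.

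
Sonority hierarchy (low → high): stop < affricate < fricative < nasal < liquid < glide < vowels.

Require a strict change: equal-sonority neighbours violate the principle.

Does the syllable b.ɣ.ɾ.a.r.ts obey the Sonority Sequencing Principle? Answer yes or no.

yes

Onset: /b/ is a stop (sonority 1), /ɣ/ is a fricative (sonority 3), /ɾ/ is a liquid (sonority 5); then the nucleus /a/ (sonority 7).
Onset profile 1-3-5-7 — rises to the nucleus.
Coda: /r/ is a liquid (sonority 5), /ts/ is an affricate (sonority 2).
Coda profile 7-5-2 — falls from the nucleus.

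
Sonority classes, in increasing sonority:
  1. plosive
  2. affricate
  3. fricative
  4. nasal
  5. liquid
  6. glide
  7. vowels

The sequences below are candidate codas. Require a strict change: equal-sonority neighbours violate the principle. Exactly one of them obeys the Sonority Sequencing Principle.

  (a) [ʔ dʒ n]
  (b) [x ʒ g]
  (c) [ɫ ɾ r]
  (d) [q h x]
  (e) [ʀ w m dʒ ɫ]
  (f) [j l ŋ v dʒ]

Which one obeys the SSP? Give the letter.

f

(a) 1-2-4 → violates
(b) 3-3-1 → violates
(c) 5-5-5 → violates
(d) 1-3-3 → violates
(e) 5-6-4-2-5 → violates
(f) 6-5-4-3-2 → obeys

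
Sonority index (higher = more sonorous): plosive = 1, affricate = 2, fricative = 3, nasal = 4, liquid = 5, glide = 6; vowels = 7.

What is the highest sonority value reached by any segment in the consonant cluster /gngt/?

4

/g/ — plosive, sonority 1.
/n/ — nasal, sonority 4.
/g/ — plosive, sonority 1.
/t/ — plosive, sonority 1.
The maximum is 4.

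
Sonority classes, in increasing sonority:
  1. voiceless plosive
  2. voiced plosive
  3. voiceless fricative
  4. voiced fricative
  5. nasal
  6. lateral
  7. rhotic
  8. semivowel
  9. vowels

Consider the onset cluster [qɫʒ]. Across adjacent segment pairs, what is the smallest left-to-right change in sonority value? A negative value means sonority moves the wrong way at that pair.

/q/ is a voiceless plosive (sonority 1).
/ɫ/ is a lateral (sonority 6).
/ʒ/ is a voiced fricative (sonority 4).
/q/→/ɫ/: change +5.
/ɫ/→/ʒ/: change -2.
Minimum = -2.

-2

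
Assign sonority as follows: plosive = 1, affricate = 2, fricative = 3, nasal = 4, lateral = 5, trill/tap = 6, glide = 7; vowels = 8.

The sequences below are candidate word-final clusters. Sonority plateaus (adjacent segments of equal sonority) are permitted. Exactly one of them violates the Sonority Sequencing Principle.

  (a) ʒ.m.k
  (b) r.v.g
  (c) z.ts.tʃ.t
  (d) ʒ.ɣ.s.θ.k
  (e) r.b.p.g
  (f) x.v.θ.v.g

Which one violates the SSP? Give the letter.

(a) sonority 3-4-1: ill-formed.
(b) sonority 6-3-1: well-formed.
(c) sonority 3-2-2-1: well-formed.
(d) sonority 3-3-3-3-1: well-formed.
(e) sonority 6-1-1-1: well-formed.
(f) sonority 3-3-3-3-1: well-formed.

a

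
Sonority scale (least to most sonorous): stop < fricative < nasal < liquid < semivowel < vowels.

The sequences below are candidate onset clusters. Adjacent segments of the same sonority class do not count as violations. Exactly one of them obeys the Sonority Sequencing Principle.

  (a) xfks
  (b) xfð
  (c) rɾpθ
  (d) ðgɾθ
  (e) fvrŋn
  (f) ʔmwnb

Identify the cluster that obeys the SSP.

b

(a) xfks: profile 2-2-1-2 — violates.
(b) xfð: profile 2-2-2 — obeys.
(c) rɾpθ: profile 4-4-1-2 — violates.
(d) ðgɾθ: profile 2-1-4-2 — violates.
(e) fvrŋn: profile 2-2-4-3-3 — violates.
(f) ʔmwnb: profile 1-3-5-3-1 — violates.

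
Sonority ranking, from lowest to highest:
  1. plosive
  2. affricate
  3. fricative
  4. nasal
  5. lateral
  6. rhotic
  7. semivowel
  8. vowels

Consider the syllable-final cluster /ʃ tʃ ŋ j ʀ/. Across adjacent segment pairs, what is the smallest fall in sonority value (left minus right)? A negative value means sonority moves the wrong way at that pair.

/ʃ/: fricative = 3.
/tʃ/: affricate = 2.
/ŋ/: nasal = 4.
/j/: semivowel = 7.
/ʀ/: rhotic = 6.
/ʃ/→/tʃ/: change +1.
/tʃ/→/ŋ/: change -2.
/ŋ/→/j/: change -3.
/j/→/ʀ/: change +1.
Minimum = -3.

-3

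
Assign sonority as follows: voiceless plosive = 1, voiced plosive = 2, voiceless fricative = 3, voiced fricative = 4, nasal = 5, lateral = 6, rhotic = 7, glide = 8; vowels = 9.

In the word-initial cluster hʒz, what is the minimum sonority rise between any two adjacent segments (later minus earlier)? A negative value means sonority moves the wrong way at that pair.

0

/h/ is a voiceless fricative (sonority 3).
/ʒ/ is a voiced fricative (sonority 4).
/z/ is a voiced fricative (sonority 4).
/h/→/ʒ/: change +1.
/ʒ/→/z/: change +0.
Minimum = 0.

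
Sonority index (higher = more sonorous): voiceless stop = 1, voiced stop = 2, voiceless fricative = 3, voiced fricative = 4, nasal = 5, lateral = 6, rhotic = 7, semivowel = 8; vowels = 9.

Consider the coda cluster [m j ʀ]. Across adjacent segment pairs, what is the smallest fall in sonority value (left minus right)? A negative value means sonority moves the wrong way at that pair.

/m/: nasal = 5.
/j/: semivowel = 8.
/ʀ/: rhotic = 7.
/m/→/j/: change -3.
/j/→/ʀ/: change +1.
Minimum = -3.

-3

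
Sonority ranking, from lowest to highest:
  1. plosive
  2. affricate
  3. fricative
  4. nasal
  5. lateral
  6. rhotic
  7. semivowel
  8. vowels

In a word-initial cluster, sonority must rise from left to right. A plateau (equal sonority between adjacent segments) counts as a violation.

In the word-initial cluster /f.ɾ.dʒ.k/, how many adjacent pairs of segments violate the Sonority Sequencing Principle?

/f/ — fricative, sonority 3.
/ɾ/ — rhotic, sonority 6.
/dʒ/ — affricate, sonority 2.
/k/ — plosive, sonority 1.
/f/→/ɾ/: 3→6 (rises) — ok.
/ɾ/→/dʒ/: 6→2 (does not rise) — violation.
/dʒ/→/k/: 2→1 (does not rise) — violation.

2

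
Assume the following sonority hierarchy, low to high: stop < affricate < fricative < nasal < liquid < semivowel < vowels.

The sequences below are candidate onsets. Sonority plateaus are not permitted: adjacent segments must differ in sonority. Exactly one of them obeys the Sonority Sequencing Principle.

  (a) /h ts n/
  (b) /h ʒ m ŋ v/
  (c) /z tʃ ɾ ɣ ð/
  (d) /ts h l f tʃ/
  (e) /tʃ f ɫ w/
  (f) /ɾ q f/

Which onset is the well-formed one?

e

(a) 3-2-4 → violates
(b) 3-3-4-4-3 → violates
(c) 3-2-5-3-3 → violates
(d) 2-3-5-3-2 → violates
(e) 2-3-5-6 → obeys
(f) 5-1-3 → violates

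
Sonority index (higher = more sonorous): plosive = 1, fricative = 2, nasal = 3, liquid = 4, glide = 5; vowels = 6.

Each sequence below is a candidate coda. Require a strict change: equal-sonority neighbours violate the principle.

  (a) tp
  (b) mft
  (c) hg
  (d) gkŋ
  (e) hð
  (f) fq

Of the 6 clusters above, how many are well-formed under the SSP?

(a) sonority 1-1: ill-formed.
(b) sonority 3-2-1: well-formed.
(c) sonority 2-1: well-formed.
(d) sonority 1-1-3: ill-formed.
(e) sonority 2-2: ill-formed.
(f) sonority 2-1: well-formed.

3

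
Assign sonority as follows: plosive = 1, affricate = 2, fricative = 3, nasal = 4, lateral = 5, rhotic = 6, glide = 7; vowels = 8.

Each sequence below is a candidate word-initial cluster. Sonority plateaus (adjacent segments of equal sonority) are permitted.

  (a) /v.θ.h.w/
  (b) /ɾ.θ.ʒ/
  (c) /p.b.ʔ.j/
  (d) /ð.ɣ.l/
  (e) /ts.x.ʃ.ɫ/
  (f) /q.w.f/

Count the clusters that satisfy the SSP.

4

(a) 3-3-3-7 → obeys
(b) 6-3-3 → violates
(c) 1-1-1-7 → obeys
(d) 3-3-5 → obeys
(e) 2-3-3-5 → obeys
(f) 1-7-3 → violates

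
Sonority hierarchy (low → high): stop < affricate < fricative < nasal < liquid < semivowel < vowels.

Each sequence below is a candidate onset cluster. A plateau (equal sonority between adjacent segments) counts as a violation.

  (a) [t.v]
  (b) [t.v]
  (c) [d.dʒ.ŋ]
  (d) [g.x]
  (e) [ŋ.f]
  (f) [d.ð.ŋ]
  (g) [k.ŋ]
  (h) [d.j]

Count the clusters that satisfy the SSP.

7

(a) [t.v]: profile 1-3 — obeys.
(b) [t.v]: profile 1-3 — obeys.
(c) [d.dʒ.ŋ]: profile 1-2-4 — obeys.
(d) [g.x]: profile 1-3 — obeys.
(e) [ŋ.f]: profile 4-3 — violates.
(f) [d.ð.ŋ]: profile 1-3-4 — obeys.
(g) [k.ŋ]: profile 1-4 — obeys.
(h) [d.j]: profile 1-6 — obeys.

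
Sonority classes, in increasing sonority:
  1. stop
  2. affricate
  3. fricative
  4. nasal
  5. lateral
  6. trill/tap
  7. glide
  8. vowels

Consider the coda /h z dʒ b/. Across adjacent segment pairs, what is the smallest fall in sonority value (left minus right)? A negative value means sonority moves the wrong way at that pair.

/h/: fricative = 3.
/z/: fricative = 3.
/dʒ/: affricate = 2.
/b/: stop = 1.
/h/→/z/: change +0.
/z/→/dʒ/: change +1.
/dʒ/→/b/: change +1.
Minimum = 0.

0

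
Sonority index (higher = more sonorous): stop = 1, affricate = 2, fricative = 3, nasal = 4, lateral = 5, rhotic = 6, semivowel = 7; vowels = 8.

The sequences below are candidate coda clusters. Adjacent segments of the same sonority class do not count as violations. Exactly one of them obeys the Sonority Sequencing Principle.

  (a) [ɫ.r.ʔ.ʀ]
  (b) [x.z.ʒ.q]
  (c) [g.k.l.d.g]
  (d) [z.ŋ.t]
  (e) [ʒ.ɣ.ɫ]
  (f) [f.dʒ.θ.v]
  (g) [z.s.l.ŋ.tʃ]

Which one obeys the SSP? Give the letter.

(a) sonority 5-6-1-6: ill-formed.
(b) sonority 3-3-3-1: well-formed.
(c) sonority 1-1-5-1-1: ill-formed.
(d) sonority 3-4-1: ill-formed.
(e) sonority 3-3-5: ill-formed.
(f) sonority 3-2-3-3: ill-formed.
(g) sonority 3-3-5-4-2: ill-formed.

b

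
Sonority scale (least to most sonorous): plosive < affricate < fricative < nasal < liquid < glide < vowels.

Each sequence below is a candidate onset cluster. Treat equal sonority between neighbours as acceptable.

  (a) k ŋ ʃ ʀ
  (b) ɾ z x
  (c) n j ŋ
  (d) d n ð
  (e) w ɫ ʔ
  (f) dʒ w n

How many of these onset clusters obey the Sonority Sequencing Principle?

0

(a) k ŋ ʃ ʀ: profile 1-4-3-5 — violates.
(b) ɾ z x: profile 5-3-3 — violates.
(c) n j ŋ: profile 4-6-4 — violates.
(d) d n ð: profile 1-4-3 — violates.
(e) w ɫ ʔ: profile 6-5-1 — violates.
(f) dʒ w n: profile 2-6-4 — violates.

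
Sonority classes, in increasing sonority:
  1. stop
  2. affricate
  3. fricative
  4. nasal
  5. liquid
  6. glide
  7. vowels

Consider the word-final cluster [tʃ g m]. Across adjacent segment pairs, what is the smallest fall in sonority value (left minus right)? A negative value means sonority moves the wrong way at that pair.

-3

/tʃ/ — affricate, sonority 2.
/g/ — stop, sonority 1.
/m/ — nasal, sonority 4.
/tʃ/→/g/: change +1.
/g/→/m/: change -3.
Minimum = -3.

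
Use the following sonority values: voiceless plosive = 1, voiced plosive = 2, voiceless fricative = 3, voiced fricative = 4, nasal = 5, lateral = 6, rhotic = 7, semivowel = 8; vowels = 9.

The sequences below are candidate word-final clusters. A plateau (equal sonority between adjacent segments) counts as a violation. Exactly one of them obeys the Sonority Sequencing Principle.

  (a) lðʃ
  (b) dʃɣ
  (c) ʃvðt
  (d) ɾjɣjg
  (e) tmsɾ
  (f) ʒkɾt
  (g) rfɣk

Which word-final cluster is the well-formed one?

(a) 6-4-3 → obeys
(b) 2-3-4 → violates
(c) 3-4-4-1 → violates
(d) 7-8-4-8-2 → violates
(e) 1-5-3-7 → violates
(f) 4-1-7-1 → violates
(g) 7-3-4-1 → violates

a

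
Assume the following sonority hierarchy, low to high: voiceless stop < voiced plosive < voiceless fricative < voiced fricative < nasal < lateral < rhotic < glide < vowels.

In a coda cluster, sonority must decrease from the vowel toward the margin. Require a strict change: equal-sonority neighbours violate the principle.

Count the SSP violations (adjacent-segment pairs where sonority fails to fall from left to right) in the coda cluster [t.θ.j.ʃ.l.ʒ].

/t/ is a voiceless stop (sonority 1).
/θ/ is a voiceless fricative (sonority 3).
/j/ is a glide (sonority 8).
/ʃ/ is a voiceless fricative (sonority 3).
/l/ is a lateral (sonority 6).
/ʒ/ is a voiced fricative (sonority 4).
/t/→/θ/: 1→3 (does not fall) — violation.
/θ/→/j/: 3→8 (does not fall) — violation.
/j/→/ʃ/: 8→3 (falls) — ok.
/ʃ/→/l/: 3→6 (does not fall) — violation.
/l/→/ʒ/: 6→4 (falls) — ok.

3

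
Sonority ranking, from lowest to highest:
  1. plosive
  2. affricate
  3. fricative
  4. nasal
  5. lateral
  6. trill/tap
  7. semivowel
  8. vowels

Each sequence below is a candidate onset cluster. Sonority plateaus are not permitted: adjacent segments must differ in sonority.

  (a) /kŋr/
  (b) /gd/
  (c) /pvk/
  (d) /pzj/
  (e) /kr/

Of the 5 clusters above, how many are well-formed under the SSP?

3

(a) 1-4-6 → obeys
(b) 1-1 → violates
(c) 1-3-1 → violates
(d) 1-3-7 → obeys
(e) 1-6 → obeys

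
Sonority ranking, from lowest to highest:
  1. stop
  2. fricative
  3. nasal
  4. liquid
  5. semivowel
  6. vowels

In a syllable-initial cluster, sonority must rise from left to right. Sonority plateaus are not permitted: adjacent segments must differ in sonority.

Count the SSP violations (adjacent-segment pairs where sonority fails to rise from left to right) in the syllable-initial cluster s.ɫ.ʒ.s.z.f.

4

/s/: fricative = 2.
/ɫ/: liquid = 4.
/ʒ/: fricative = 2.
/s/: fricative = 2.
/z/: fricative = 2.
/f/: fricative = 2.
/s/→/ɫ/: 2→4 (rises) — ok.
/ɫ/→/ʒ/: 4→2 (does not rise) — violation.
/ʒ/→/s/: 2→2 (plateau) — violation.
/s/→/z/: 2→2 (plateau) — violation.
/z/→/f/: 2→2 (plateau) — violation.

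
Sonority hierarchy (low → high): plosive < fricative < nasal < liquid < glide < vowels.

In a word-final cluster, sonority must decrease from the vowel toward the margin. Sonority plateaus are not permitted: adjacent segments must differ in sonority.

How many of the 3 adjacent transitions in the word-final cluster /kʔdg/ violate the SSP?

/k/ — plosive, sonority 1.
/ʔ/ — plosive, sonority 1.
/d/ — plosive, sonority 1.
/g/ — plosive, sonority 1.
/k/→/ʔ/: 1→1 (plateau) — violation.
/ʔ/→/d/: 1→1 (plateau) — violation.
/d/→/g/: 1→1 (plateau) — violation.

3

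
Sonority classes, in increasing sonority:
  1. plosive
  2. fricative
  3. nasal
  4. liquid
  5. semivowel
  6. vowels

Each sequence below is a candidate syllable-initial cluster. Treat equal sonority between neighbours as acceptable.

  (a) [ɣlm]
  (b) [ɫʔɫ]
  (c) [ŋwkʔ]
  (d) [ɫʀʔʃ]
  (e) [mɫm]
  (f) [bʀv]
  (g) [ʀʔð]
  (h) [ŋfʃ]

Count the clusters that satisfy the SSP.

0

(a) sonority 2-4-3: ill-formed.
(b) sonority 4-1-4: ill-formed.
(c) sonority 3-5-1-1: ill-formed.
(d) sonority 4-4-1-2: ill-formed.
(e) sonority 3-4-3: ill-formed.
(f) sonority 1-4-2: ill-formed.
(g) sonority 4-1-2: ill-formed.
(h) sonority 3-2-2: ill-formed.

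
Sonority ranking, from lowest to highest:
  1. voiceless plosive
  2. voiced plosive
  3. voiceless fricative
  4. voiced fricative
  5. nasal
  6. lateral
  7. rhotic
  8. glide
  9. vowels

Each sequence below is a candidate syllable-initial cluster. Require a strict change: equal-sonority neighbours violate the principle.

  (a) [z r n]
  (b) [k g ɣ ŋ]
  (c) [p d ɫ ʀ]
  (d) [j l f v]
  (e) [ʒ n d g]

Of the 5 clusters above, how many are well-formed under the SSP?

2

(a) 4-7-5 → violates
(b) 1-2-4-5 → obeys
(c) 1-2-6-7 → obeys
(d) 8-6-3-4 → violates
(e) 4-5-2-2 → violates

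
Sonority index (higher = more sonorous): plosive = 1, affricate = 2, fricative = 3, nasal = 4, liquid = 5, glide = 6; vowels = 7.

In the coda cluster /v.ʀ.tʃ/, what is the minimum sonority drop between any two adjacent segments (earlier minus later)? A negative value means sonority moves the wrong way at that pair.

-2

/v/ is a fricative (sonority 3).
/ʀ/ is a liquid (sonority 5).
/tʃ/ is an affricate (sonority 2).
/v/→/ʀ/: change -2.
/ʀ/→/tʃ/: change +3.
Minimum = -2.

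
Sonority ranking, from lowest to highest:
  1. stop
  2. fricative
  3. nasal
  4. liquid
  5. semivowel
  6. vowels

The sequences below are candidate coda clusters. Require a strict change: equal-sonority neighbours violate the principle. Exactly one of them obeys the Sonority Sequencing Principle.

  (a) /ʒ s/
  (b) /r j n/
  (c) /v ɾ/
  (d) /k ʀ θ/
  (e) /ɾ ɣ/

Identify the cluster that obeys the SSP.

e

(a) sonority 2-2: ill-formed.
(b) sonority 4-5-3: ill-formed.
(c) sonority 2-4: ill-formed.
(d) sonority 1-4-2: ill-formed.
(e) sonority 4-2: well-formed.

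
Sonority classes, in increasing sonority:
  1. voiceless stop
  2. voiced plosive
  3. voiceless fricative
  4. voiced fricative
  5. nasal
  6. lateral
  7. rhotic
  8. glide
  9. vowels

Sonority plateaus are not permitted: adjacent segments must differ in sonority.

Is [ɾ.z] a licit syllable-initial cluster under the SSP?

/ɾ/ is a rhotic (sonority 7).
/z/ is a voiced fricative (sonority 4).
The profile is 7-4. Between /ɾ/ (7) and /z/ (4) sonority does not rise, so the cluster violates the SSP.

no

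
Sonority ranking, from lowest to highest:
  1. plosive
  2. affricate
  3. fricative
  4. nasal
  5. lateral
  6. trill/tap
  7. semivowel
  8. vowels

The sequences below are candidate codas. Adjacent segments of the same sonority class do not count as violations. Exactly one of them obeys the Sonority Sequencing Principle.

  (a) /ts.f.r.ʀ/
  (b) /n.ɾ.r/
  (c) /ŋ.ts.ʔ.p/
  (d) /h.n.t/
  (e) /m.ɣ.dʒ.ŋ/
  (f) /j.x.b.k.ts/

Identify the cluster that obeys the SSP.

(a) /ts.f.r.ʀ/: profile 2-3-6-6 — violates.
(b) /n.ɾ.r/: profile 4-6-6 — violates.
(c) /ŋ.ts.ʔ.p/: profile 4-2-1-1 — obeys.
(d) /h.n.t/: profile 3-4-1 — violates.
(e) /m.ɣ.dʒ.ŋ/: profile 4-3-2-4 — violates.
(f) /j.x.b.k.ts/: profile 7-3-1-1-2 — violates.

c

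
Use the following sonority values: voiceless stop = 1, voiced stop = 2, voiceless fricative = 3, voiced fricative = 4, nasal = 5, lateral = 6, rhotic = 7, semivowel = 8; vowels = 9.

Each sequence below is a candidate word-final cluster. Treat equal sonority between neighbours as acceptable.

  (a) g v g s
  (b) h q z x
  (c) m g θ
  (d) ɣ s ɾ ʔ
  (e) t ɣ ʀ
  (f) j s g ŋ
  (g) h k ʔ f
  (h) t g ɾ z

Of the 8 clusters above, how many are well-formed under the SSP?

(a) g v g s: profile 2-4-2-3 — violates.
(b) h q z x: profile 3-1-4-3 — violates.
(c) m g θ: profile 5-2-3 — violates.
(d) ɣ s ɾ ʔ: profile 4-3-7-1 — violates.
(e) t ɣ ʀ: profile 1-4-7 — violates.
(f) j s g ŋ: profile 8-3-2-5 — violates.
(g) h k ʔ f: profile 3-1-1-3 — violates.
(h) t g ɾ z: profile 1-2-7-4 — violates.

0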